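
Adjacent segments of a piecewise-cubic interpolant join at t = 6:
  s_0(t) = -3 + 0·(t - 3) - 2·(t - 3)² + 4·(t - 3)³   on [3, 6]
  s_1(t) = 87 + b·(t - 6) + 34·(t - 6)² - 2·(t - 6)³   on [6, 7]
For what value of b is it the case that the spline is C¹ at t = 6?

96

s_0'(t) = 0 - 4·(t - 3) + 12·(t - 3)², so s_0'(6) = 96. On the right, s_1'(6) = b, so b = 96.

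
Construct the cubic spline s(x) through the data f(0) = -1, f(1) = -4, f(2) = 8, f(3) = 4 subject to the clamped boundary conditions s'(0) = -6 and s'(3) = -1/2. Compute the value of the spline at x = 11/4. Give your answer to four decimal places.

4.8984

Let M_i = s''(x_i). Step sizes h_i = 1, 1, 1; slopes of the chords Δ_i = (y_(i+1) - y_i)/h_i = -3, 12, -4.
  1·M_0 + 4·M_1 + 1·M_2 = 6(Δ_1 - Δ_0) = 90
  1·M_1 + 4·M_2 + 1·M_3 = 6(Δ_2 - Δ_1) = -96
Clamped end conditions give two more equations: 2h_0·M_0 + h_0·M_1 = 6(Δ_0 - s'(0)) = 18 and h_2·M_2 + 2h_2·M_3 = 6(s'(3) - Δ_2) = 21.
Forward elimination and back-substitution give M_0 = -25/3, M_1 = 104/3, M_2 = -121/3, M_3 = 92/3.
On [2, 3], s(x) = 8 + 13/3·(x - 2) - 121/6·(x - 2)² + 71/6·(x - 2)³.
With (x - 2) = 3/4: s(11/4) = 627/128.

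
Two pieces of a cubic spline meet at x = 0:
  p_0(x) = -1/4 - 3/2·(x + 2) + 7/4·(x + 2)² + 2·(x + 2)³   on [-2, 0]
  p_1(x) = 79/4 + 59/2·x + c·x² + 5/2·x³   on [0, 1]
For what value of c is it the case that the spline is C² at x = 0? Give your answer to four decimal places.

13.7500

p_0''(x) = 7/2 + 12·(x + 2), so p_0''(0) = 55/2. On the right, p_1''(0) = 2c, so c = 55/4.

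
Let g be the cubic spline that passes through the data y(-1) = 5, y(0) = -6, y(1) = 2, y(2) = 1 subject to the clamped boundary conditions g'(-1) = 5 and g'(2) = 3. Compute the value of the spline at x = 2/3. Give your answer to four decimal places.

-1.2889

Put σ_i = g'' at the i-th knot. Here h = (1, 1, 1) and Δ = (-11, 8, -1), so the interior equations h_(i-1)·σ_(i-1) + 2(h_(i-1)+h_i)·σ_i + h_i·σ_(i+1) = 6(Δ_i − Δ_(i-1)) read
  1·σ_0 + 4·σ_1 + 1·σ_2 = 6(Δ_1 - Δ_0) = 114
  1·σ_1 + 4·σ_2 + 1·σ_3 = 6(Δ_2 - Δ_1) = -54
Clamped end conditions give two more equations: 2h_0·σ_0 + h_0·σ_1 = 6(Δ_0 - g'(-1)) = -96 and h_2·σ_2 + 2h_2·σ_3 = 6(g'(2) - Δ_2) = 24.
Solving the tridiagonal system: σ_0 = -1142/15, σ_1 = 844/15, σ_2 = -524/15, σ_3 = 442/15.
On [0, 1], g(x) = -6 - 74/15·x + 422/15·x² - 76/5·x³.
With x = 2/3: g(2/3) = -58/45.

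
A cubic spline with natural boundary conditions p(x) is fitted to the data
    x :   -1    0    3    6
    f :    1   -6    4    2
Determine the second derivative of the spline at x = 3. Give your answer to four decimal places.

Put m_i = p'' at the i-th knot. Here h = (1, 3, 3) and Δ = (-7, 10/3, -2/3), so the interior equations h_(i-1)·m_(i-1) + 2(h_(i-1)+h_i)·m_i + h_i·m_(i+1) = 6(Δ_i − Δ_(i-1)) read
  1·m_0 + 8·m_1 + 3·m_2 = 6(Δ_1 - Δ_0) = 62
  3·m_1 + 12·m_2 + 3·m_3 = 6(Δ_2 - Δ_1) = -24
Natural end conditions: m_0 = m_3 = 0.
Solving the tridiagonal system: m_0 = 0, m_1 = 272/29, m_2 = -126/29, m_3 = 0.

-4.3448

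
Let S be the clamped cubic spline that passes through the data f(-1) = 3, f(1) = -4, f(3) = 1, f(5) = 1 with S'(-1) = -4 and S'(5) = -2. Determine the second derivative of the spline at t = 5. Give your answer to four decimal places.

-1.5333

With M_i denoting the second derivative at x_i, h_i = 2, 2, 2, and Δ_i = (y_(i+1) − y_i)/h_i = -7/2, 5/2, 0:
  2·M_0 + 8·M_1 + 2·M_2 = 6(Δ_1 - Δ_0) = 36
  2·M_1 + 8·M_2 + 2·M_3 = 6(Δ_2 - Δ_1) = -15
Clamped end conditions give two more equations: 2h_0·M_0 + h_0·M_1 = 6(Δ_0 - S'(-1)) = 3 and h_2·M_2 + 2h_2·M_3 = 6(S'(5) - Δ_2) = -12.
Hence M_0 = -32/15, M_1 = 173/30, M_2 = -44/15, M_3 = -23/15.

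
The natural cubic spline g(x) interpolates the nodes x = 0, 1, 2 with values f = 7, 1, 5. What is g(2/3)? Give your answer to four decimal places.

Let M_i = g''(x_i). Step sizes h_i = 1, 1; slopes of the chords Δ_i = (y_(i+1) - y_i)/h_i = -6, 4.
  1·M_0 + 4·M_1 + 1·M_2 = 6(Δ_1 - Δ_0) = 60
Natural end conditions: M_0 = M_2 = 0.
Forward elimination and back-substitution give M_0 = 0, M_1 = 15, M_2 = 0.
On [0, 1], g(x) = 7 - 17/2·x + 0·x² + 5/2·x³.
With x = 2/3: g(2/3) = 56/27.

2.0741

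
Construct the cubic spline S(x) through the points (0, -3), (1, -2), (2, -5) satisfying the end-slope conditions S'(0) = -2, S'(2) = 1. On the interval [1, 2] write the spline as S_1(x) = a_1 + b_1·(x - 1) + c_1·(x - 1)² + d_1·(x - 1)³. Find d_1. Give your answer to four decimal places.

5.7500

Let m_i = S''(x_i). Step sizes h_i = 1, 1; slopes of the chords Δ_i = (y_(i+1) - y_i)/h_i = 1, -3.
  1·m_0 + 4·m_1 + 1·m_2 = 6(Δ_1 - Δ_0) = -24
Clamped end conditions give two more equations: 2h_0·m_0 + h_0·m_1 = 6(Δ_0 - S'(0)) = 18 and h_1·m_1 + 2h_1·m_2 = 6(S'(2) - Δ_1) = 24.
Forward elimination and back-substitution give m_0 = 33/2, m_1 = -15, m_2 = 39/2.
On [1, 2], with S_1(x) = a_1 + b_1·(x - 1) + c_1·(x - 1)² + d_1·(x - 1)³: c_1 = m_1/2 = -15/2, d_1 = (m_2 - m_1)/(6h_1) = 23/4, b_1 = Δ_1 - h_1(2m_1 + m_2)/6 = -5/4.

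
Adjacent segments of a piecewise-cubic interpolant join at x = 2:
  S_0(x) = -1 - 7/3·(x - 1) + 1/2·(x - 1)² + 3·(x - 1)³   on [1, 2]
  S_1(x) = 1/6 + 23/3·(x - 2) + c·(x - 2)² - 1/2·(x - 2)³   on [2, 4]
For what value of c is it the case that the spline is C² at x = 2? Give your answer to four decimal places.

9.5000

S_0''(x) = 1 + 18·(x - 1), so S_0''(2) = 19. On the right, S_1''(2) = 2c, so c = 19/2.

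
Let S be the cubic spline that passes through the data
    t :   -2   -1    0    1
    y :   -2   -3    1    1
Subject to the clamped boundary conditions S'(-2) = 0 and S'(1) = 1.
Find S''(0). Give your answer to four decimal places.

-11.3333

Write M_i for S''(x_i). With h_i = 1, 1, 1 and divided differences Δ_i = -1, 4, 0, the continuity of S' gives the tridiagonal system
  1·M_0 + 4·M_1 + 1·M_2 = 6(Δ_1 - Δ_0) = 30
  1·M_1 + 4·M_2 + 1·M_3 = 6(Δ_2 - Δ_1) = -24
Clamped end conditions give two more equations: 2h_0·M_0 + h_0·M_1 = 6(Δ_0 - S'(-2)) = -6 and h_2·M_2 + 2h_2·M_3 = 6(S'(1) - Δ_2) = 6.
Hence M_0 = -28/3, M_1 = 38/3, M_2 = -34/3, M_3 = 26/3.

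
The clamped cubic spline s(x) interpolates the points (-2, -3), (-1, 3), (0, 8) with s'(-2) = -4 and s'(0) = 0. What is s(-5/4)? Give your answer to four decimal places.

0.5742

Let M_i = s''(x_i). Step sizes h_i = 1, 1; slopes of the chords Δ_i = (y_(i+1) - y_i)/h_i = 6, 5.
  1·M_0 + 4·M_1 + 1·M_2 = 6(Δ_1 - Δ_0) = -6
Clamped end conditions give two more equations: 2h_0·M_0 + h_0·M_1 = 6(Δ_0 - s'(-2)) = 60 and h_1·M_1 + 2h_1·M_2 = 6(s'(0) - Δ_1) = -30.
Solving the tridiagonal system: M_0 = 67/2, M_1 = -7, M_2 = -23/2.
On [-2, -1], s(x) = -3 - 4·(x + 2) + 67/4·(x + 2)² - 27/4·(x + 2)³.
With (x + 2) = 3/4: s(-5/4) = 147/256.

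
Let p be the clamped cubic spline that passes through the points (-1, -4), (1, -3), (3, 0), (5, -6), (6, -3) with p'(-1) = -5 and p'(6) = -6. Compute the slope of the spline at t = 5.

4

Write m_i for p''(x_i). With h_i = 2, 2, 2, 1 and divided differences Δ_i = 1/2, 3/2, -3, 3, the continuity of p' gives the tridiagonal system
  2·m_0 + 8·m_1 + 2·m_2 = 6(Δ_1 - Δ_0) = 6
  2·m_1 + 8·m_2 + 2·m_3 = 6(Δ_2 - Δ_1) = -27
  2·m_2 + 6·m_3 + 1·m_4 = 6(Δ_3 - Δ_2) = 36
Clamped end conditions give two more equations: 2h_0·m_0 + h_0·m_1 = 6(Δ_0 - p'(-1)) = 33 and h_3·m_3 + 2h_3·m_4 = 6(p'(6) - Δ_3) = -54.
Solving: m_0 = 8, m_1 = 1/2, m_2 = -7, m_3 = 14, m_4 = -34.
On [5, 6], p'(t) = b_3 + 2c_3·(t - 5) + 3d_3·(t - 5)² with b_3 = Δ_3 - h_3(2m_3 + m_4)/6 = 4, c_3 = m_3/2 = 7, d_3 = (m_4 - m_3)/(6h_3) = -8. So p'(5) = 4.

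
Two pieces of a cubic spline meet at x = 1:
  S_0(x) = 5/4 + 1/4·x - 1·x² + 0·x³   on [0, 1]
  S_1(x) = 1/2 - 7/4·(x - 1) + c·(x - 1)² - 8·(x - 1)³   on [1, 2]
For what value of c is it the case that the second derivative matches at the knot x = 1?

-1

S_0''(x) = -2 + 0·x, so S_0''(1) = -2. On the right, S_1''(1) = 2c, so c = -1.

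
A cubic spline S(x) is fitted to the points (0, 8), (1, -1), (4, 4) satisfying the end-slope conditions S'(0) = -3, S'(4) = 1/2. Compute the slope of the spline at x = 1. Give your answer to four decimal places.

Put M_i = S'' at the i-th knot. Here h = (1, 3) and Δ = (-9, 5/3), so the interior equations h_(i-1)·M_(i-1) + 2(h_(i-1)+h_i)·M_i + h_i·M_(i+1) = 6(Δ_i − Δ_(i-1)) read
  1·M_0 + 8·M_1 + 3·M_2 = 6(Δ_1 - Δ_0) = 64
Clamped end conditions give two more equations: 2h_0·M_0 + h_0·M_1 = 6(Δ_0 - S'(0)) = -36 and h_1·M_1 + 2h_1·M_2 = 6(S'(4) - Δ_1) = -7.
Hence M_0 = -201/8, M_1 = 57/4, M_2 = -199/24.
On [1, 4], S'(x) = b_1 + 2c_1·(x - 1) + 3d_1·(x - 1)² with b_1 = Δ_1 - h_1(2M_1 + M_2)/6 = -135/16, c_1 = M_1/2 = 57/8, d_1 = (M_2 - M_1)/(6h_1) = -541/432. So S'(1) = -135/16.

-8.4375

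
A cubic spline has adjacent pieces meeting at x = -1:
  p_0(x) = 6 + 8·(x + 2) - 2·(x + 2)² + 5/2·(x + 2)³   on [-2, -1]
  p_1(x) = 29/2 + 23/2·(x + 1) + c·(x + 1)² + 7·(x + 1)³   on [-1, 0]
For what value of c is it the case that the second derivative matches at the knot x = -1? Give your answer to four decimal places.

5.5000

p_0''(x) = -4 + 15·(x + 2), so p_0''(-1) = 11. On the right, p_1''(-1) = 2c, so c = 11/2.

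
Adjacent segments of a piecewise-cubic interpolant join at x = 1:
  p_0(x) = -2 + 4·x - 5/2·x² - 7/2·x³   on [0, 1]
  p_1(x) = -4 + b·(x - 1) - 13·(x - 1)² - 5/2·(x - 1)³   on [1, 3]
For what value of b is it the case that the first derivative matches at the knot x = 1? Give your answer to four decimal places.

-11.5000

p_0'(x) = 4 - 5·x - 21/2·x², so p_0'(1) = -23/2. On the right, p_1'(1) = b, so b = -23/2.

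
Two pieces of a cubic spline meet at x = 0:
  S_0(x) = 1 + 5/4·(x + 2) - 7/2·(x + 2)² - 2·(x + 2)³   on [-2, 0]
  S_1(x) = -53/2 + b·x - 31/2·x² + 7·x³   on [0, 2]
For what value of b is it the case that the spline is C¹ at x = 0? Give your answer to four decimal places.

S_0'(x) = 5/4 - 7·(x + 2) - 6·(x + 2)², so S_0'(0) = -147/4. On the right, S_1'(0) = b, so b = -147/4.

-36.7500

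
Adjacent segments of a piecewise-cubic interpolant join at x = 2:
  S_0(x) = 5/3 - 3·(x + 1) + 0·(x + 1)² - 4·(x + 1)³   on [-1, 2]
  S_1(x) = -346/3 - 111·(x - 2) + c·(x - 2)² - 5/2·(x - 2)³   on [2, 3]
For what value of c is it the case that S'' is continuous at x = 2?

-36

S_0''(x) = 0 - 24·(x + 1), so S_0''(2) = -72. On the right, S_1''(2) = 2c, so c = -36.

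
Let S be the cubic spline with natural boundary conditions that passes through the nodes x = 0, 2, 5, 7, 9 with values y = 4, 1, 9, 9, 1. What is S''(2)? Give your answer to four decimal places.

3.1105

Write m_i for S''(x_i). With h_i = 2, 3, 2, 2 and divided differences Δ_i = -3/2, 8/3, 0, -4, the continuity of S' gives the tridiagonal system
  2·m_0 + 10·m_1 + 3·m_2 = 6(Δ_1 - Δ_0) = 25
  3·m_1 + 10·m_2 + 2·m_3 = 6(Δ_2 - Δ_1) = -16
  2·m_2 + 8·m_3 + 2·m_4 = 6(Δ_3 - Δ_2) = -24
Natural end conditions: m_0 = m_4 = 0.
Solving: m_0 = 0, m_1 = 535/172, m_2 = -175/86, m_3 = -857/344, m_4 = 0.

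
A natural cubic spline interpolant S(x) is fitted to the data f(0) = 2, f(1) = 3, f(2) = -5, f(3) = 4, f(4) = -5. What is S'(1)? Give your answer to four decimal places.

-6.8929

With M_i denoting the second derivative at x_i, h_i = 1, 1, 1, 1, and Δ_i = (y_(i+1) − y_i)/h_i = 1, -8, 9, -9:
  1·M_0 + 4·M_1 + 1·M_2 = 6(Δ_1 - Δ_0) = -54
  1·M_1 + 4·M_2 + 1·M_3 = 6(Δ_2 - Δ_1) = 102
  1·M_2 + 4·M_3 + 1·M_4 = 6(Δ_3 - Δ_2) = -108
Natural end conditions: M_0 = M_4 = 0.
Forward elimination and back-substitution give M_0 = 0, M_1 = -663/28, M_2 = 285/7, M_3 = -1041/28, M_4 = 0.
On [1, 2], S'(x) = b_1 + 2c_1·(x - 1) + 3d_1·(x - 1)² with b_1 = Δ_1 - h_1(2M_1 + M_2)/6 = -193/28, c_1 = M_1/2 = -663/56, d_1 = (M_2 - M_1)/(6h_1) = 601/56. So S'(1) = -193/28.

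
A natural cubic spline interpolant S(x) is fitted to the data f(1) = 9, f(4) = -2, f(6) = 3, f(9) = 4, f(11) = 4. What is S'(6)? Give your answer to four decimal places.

Let M_i = S''(x_i). Step sizes h_i = 3, 2, 3, 2; slopes of the chords Δ_i = (y_(i+1) - y_i)/h_i = -11/3, 5/2, 1/3, 0.
  3·M_0 + 10·M_1 + 2·M_2 = 6(Δ_1 - Δ_0) = 37
  2·M_1 + 10·M_2 + 3·M_3 = 6(Δ_2 - Δ_1) = -13
  3·M_2 + 10·M_3 + 2·M_4 = 6(Δ_3 - Δ_2) = -2
Natural end conditions: M_0 = M_4 = 0.
Forward elimination and back-substitution give M_0 = 0, M_1 = 241/58, M_2 = -66/29, M_3 = 14/29, M_4 = 0.
On [6, 9], S'(x) = b_2 + 2c_2·(x - 6) + 3d_2·(x - 6)² with b_2 = Δ_2 - h_2(2M_2 + M_3)/6 = 206/87, c_2 = M_2/2 = -33/29, d_2 = (M_3 - M_2)/(6h_2) = 40/261. So S'(6) = 206/87.

2.3678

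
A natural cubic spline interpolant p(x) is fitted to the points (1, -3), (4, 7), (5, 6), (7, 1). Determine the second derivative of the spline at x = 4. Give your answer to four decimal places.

-3.1277

Write M_i for p''(x_i). With h_i = 3, 1, 2 and divided differences Δ_i = 10/3, -1, -5/2, the continuity of p' gives the tridiagonal system
  3·M_0 + 8·M_1 + 1·M_2 = 6(Δ_1 - Δ_0) = -26
  1·M_1 + 6·M_2 + 2·M_3 = 6(Δ_2 - Δ_1) = -9
Natural end conditions: M_0 = M_3 = 0.
Solving: M_0 = 0, M_1 = -147/47, M_2 = -46/47, M_3 = 0.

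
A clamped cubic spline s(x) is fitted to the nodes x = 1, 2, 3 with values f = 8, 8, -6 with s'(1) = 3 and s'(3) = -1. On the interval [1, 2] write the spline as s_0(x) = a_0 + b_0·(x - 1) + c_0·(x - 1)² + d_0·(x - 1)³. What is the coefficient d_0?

Write m_i for s''(x_i). With h_i = 1, 1 and divided differences Δ_i = 0, -14, the continuity of s' gives the tridiagonal system
  1·m_0 + 4·m_1 + 1·m_2 = 6(Δ_1 - Δ_0) = -84
Clamped end conditions give two more equations: 2h_0·m_0 + h_0·m_1 = 6(Δ_0 - s'(1)) = -18 and h_1·m_1 + 2h_1·m_2 = 6(s'(3) - Δ_1) = 78.
Forward elimination and back-substitution give m_0 = 10, m_1 = -38, m_2 = 58.
On [1, 2], with s_0(x) = a_0 + b_0·(x - 1) + c_0·(x - 1)² + d_0·(x - 1)³: c_0 = m_0/2 = 5, d_0 = (m_1 - m_0)/(6h_0) = -8, b_0 = Δ_0 - h_0(2m_0 + m_1)/6 = 3.

-8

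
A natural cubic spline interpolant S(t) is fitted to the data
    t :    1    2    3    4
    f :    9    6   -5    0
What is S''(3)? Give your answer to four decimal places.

Let M_i = S''(x_i). Step sizes h_i = 1, 1, 1; slopes of the chords Δ_i = (y_(i+1) - y_i)/h_i = -3, -11, 5.
  1·M_0 + 4·M_1 + 1·M_2 = 6(Δ_1 - Δ_0) = -48
  1·M_1 + 4·M_2 + 1·M_3 = 6(Δ_2 - Δ_1) = 96
Natural end conditions: M_0 = M_3 = 0.
Solving: M_0 = 0, M_1 = -96/5, M_2 = 144/5, M_3 = 0.

28.8000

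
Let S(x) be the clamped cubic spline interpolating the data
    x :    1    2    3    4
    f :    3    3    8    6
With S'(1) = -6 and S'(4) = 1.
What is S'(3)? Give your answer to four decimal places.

0.7333

With M_i denoting the second derivative at x_i, h_i = 1, 1, 1, and Δ_i = (y_(i+1) − y_i)/h_i = 0, 5, -2:
  1·M_0 + 4·M_1 + 1·M_2 = 6(Δ_1 - Δ_0) = 30
  1·M_1 + 4·M_2 + 1·M_3 = 6(Δ_2 - Δ_1) = -42
Clamped end conditions give two more equations: 2h_0·M_0 + h_0·M_1 = 6(Δ_0 - S'(1)) = 36 and h_2·M_2 + 2h_2·M_3 = 6(S'(4) - Δ_2) = 18.
Solving: M_0 = 208/15, M_1 = 124/15, M_2 = -254/15, M_3 = 262/15.
On [3, 4], S'(x) = b_2 + 2c_2·(x - 3) + 3d_2·(x - 3)² with b_2 = Δ_2 - h_2(2M_2 + M_3)/6 = 11/15, c_2 = M_2/2 = -127/15, d_2 = (M_3 - M_2)/(6h_2) = 86/15. So S'(3) = 11/15.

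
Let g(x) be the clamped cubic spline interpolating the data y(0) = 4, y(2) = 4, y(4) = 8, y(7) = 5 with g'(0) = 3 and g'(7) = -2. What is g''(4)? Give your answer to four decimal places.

Put m_i = g'' at the i-th knot. Here h = (2, 2, 3) and Δ = (0, 2, -1), so the interior equations h_(i-1)·m_(i-1) + 2(h_(i-1)+h_i)·m_i + h_i·m_(i+1) = 6(Δ_i − Δ_(i-1)) read
  2·m_0 + 8·m_1 + 2·m_2 = 6(Δ_1 - Δ_0) = 12
  2·m_1 + 10·m_2 + 3·m_3 = 6(Δ_2 - Δ_1) = -18
Clamped end conditions give two more equations: 2h_0·m_0 + h_0·m_1 = 6(Δ_0 - g'(0)) = -18 and h_2·m_2 + 2h_2·m_3 = 6(g'(7) - Δ_2) = -6.
Solving: m_0 = -236/37, m_1 = 139/37, m_2 = -98/37, m_3 = 12/37.

-2.6486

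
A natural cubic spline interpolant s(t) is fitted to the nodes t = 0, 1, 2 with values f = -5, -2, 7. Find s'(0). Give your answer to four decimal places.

1.5000

With σ_i denoting the second derivative at x_i, h_i = 1, 1, and Δ_i = (y_(i+1) − y_i)/h_i = 3, 9:
  1·σ_0 + 4·σ_1 + 1·σ_2 = 6(Δ_1 - Δ_0) = 36
Natural end conditions: σ_0 = σ_2 = 0.
Solving the tridiagonal system: σ_0 = 0, σ_1 = 9, σ_2 = 0.
On [0, 1], s'(t) = b_0 + 2c_0·t + 3d_0·t² with b_0 = Δ_0 - h_0(2σ_0 + σ_1)/6 = 3/2, c_0 = σ_0/2 = 0, d_0 = (σ_1 - σ_0)/(6h_0) = 3/2. So s'(0) = 3/2.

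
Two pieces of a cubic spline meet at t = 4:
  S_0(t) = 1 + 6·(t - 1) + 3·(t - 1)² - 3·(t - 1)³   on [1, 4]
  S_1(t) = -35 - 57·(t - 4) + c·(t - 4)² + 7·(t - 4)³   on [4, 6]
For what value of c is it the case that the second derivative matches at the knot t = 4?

-24

S_0''(t) = 6 - 18·(t - 1), so S_0''(4) = -48. On the right, S_1''(4) = 2c, so c = -24.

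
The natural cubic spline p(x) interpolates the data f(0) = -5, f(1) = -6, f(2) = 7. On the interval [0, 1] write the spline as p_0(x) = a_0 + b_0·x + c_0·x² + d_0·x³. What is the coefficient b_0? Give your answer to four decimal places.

Put M_i = p'' at the i-th knot. Here h = (1, 1) and Δ = (-1, 13), so the interior equations h_(i-1)·M_(i-1) + 2(h_(i-1)+h_i)·M_i + h_i·M_(i+1) = 6(Δ_i − Δ_(i-1)) read
  1·M_0 + 4·M_1 + 1·M_2 = 6(Δ_1 - Δ_0) = 84
Natural end conditions: M_0 = M_2 = 0.
Solving: M_0 = 0, M_1 = 21, M_2 = 0.
On [0, 1], with p_0(x) = a_0 + b_0·x + c_0·x² + d_0·x³: c_0 = M_0/2 = 0, d_0 = (M_1 - M_0)/(6h_0) = 7/2, b_0 = Δ_0 - h_0(2M_0 + M_1)/6 = -9/2.

-4.5000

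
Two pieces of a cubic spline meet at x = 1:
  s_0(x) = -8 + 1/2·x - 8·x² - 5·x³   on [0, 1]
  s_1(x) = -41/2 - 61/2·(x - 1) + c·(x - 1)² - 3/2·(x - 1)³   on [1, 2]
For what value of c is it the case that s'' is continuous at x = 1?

s_0''(x) = -16 - 30·x, so s_0''(1) = -46. On the right, s_1''(1) = 2c, so c = -23.

-23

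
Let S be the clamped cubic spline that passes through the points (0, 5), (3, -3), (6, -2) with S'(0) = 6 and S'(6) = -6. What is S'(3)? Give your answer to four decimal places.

With m_i denoting the second derivative at x_i, h_i = 3, 3, and Δ_i = (y_(i+1) − y_i)/h_i = -8/3, 1/3:
  3·m_0 + 12·m_1 + 3·m_2 = 6(Δ_1 - Δ_0) = 18
Clamped end conditions give two more equations: 2h_0·m_0 + h_0·m_1 = 6(Δ_0 - S'(0)) = -52 and h_1·m_1 + 2h_1·m_2 = 6(S'(6) - Δ_1) = -38.
Solving: m_0 = -73/6, m_1 = 7, m_2 = -59/6.
On [3, 6], S'(x) = b_1 + 2c_1·(x - 3) + 3d_1·(x - 3)² with b_1 = Δ_1 - h_1(2m_1 + m_2)/6 = -7/4, c_1 = m_1/2 = 7/2, d_1 = (m_2 - m_1)/(6h_1) = -101/108. So S'(3) = -7/4.

-1.7500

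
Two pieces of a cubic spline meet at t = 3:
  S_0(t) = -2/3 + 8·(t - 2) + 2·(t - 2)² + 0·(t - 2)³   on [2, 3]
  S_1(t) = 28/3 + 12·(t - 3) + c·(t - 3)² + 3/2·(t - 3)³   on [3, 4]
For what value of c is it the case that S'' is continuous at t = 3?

S_0''(t) = 4 + 0·(t - 2), so S_0''(3) = 4. On the right, S_1''(3) = 2c, so c = 2.

2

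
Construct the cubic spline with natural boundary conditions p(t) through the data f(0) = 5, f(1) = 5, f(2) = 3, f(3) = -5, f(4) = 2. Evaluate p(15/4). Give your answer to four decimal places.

-0.7838

Put M_i = p'' at the i-th knot. Here h = (1, 1, 1, 1) and Δ = (0, -2, -8, 7), so the interior equations h_(i-1)·M_(i-1) + 2(h_(i-1)+h_i)·M_i + h_i·M_(i+1) = 6(Δ_i − Δ_(i-1)) read
  1·M_0 + 4·M_1 + 1·M_2 = 6(Δ_1 - Δ_0) = -12
  1·M_1 + 4·M_2 + 1·M_3 = 6(Δ_2 - Δ_1) = -36
  1·M_2 + 4·M_3 + 1·M_4 = 6(Δ_3 - Δ_2) = 90
Natural end conditions: M_0 = M_4 = 0.
Forward elimination and back-substitution give M_0 = 0, M_1 = 27/28, M_2 = -111/7, M_3 = 741/28, M_4 = 0.
On [3, 4], p(t) = -5 - 51/28·(t - 3) + 741/56·(t - 3)² - 247/56·(t - 3)³.
With (t - 3) = 3/4: p(15/4) = -2809/3584.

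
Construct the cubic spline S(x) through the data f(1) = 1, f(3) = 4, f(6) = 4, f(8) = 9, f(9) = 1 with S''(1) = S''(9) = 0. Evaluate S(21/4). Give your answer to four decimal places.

2.5418

Put M_i = S'' at the i-th knot. Here h = (2, 3, 2, 1) and Δ = (3/2, 0, 5/2, -8), so the interior equations h_(i-1)·M_(i-1) + 2(h_(i-1)+h_i)·M_i + h_i·M_(i+1) = 6(Δ_i − Δ_(i-1)) read
  2·M_0 + 10·M_1 + 3·M_2 = 6(Δ_1 - Δ_0) = -9
  3·M_1 + 10·M_2 + 2·M_3 = 6(Δ_2 - Δ_1) = 15
  2·M_2 + 6·M_3 + 1·M_4 = 6(Δ_3 - Δ_2) = -63
Natural end conditions: M_0 = M_4 = 0.
Solving: M_0 = 0, M_1 = -576/253, M_2 = 1161/253, M_3 = -6087/506, M_4 = 0.
On [3, 6], S(x) = 4 - 9/506·(x - 3) - 288/253·(x - 3)² + 193/506·(x - 3)³.
With (x - 3) = 9/4: S(21/4) = 7483/2944.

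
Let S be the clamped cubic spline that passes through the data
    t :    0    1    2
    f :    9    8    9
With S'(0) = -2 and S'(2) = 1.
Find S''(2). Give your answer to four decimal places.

Put m_i = S'' at the i-th knot. Here h = (1, 1) and Δ = (-1, 1), so the interior equations h_(i-1)·m_(i-1) + 2(h_(i-1)+h_i)·m_i + h_i·m_(i+1) = 6(Δ_i − Δ_(i-1)) read
  1·m_0 + 4·m_1 + 1·m_2 = 6(Δ_1 - Δ_0) = 12
Clamped end conditions give two more equations: 2h_0·m_0 + h_0·m_1 = 6(Δ_0 - S'(0)) = 6 and h_1·m_1 + 2h_1·m_2 = 6(S'(2) - Δ_1) = 0.
Forward elimination and back-substitution give m_0 = 3/2, m_1 = 3, m_2 = -3/2.

-1.5000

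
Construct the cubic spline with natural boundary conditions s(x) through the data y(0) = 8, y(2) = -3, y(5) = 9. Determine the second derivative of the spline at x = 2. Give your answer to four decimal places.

With M_i denoting the second derivative at x_i, h_i = 2, 3, and Δ_i = (y_(i+1) − y_i)/h_i = -11/2, 4:
  2·M_0 + 10·M_1 + 3·M_2 = 6(Δ_1 - Δ_0) = 57
Natural end conditions: M_0 = M_2 = 0.
Solving: M_0 = 0, M_1 = 57/10, M_2 = 0.

5.7000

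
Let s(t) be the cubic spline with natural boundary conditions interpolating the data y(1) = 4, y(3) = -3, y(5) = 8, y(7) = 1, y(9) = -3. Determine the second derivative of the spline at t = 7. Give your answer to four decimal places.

3.6161

Put M_i = s'' at the i-th knot. Here h = (2, 2, 2, 2) and Δ = (-7/2, 11/2, -7/2, -2), so the interior equations h_(i-1)·M_(i-1) + 2(h_(i-1)+h_i)·M_i + h_i·M_(i+1) = 6(Δ_i − Δ_(i-1)) read
  2·M_0 + 8·M_1 + 2·M_2 = 6(Δ_1 - Δ_0) = 54
  2·M_1 + 8·M_2 + 2·M_3 = 6(Δ_2 - Δ_1) = -54
  2·M_2 + 8·M_3 + 2·M_4 = 6(Δ_3 - Δ_2) = 9
Natural end conditions: M_0 = M_4 = 0.
Forward elimination and back-substitution give M_0 = 0, M_1 = 1035/112, M_2 = -279/28, M_3 = 405/112, M_4 = 0.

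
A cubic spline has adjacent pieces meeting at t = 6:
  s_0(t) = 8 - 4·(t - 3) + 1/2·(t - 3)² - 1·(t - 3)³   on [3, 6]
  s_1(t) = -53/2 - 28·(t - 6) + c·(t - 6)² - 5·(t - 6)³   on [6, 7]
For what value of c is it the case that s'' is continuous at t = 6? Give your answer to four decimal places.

-8.5000

s_0''(t) = 1 - 6·(t - 3), so s_0''(6) = -17. On the right, s_1''(6) = 2c, so c = -17/2.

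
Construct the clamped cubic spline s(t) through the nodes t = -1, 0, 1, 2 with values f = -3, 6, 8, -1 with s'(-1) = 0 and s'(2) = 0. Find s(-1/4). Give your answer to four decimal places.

3.1594

Let M_i = s''(x_i). Step sizes h_i = 1, 1, 1; slopes of the chords Δ_i = (y_(i+1) - y_i)/h_i = 9, 2, -9.
  1·M_0 + 4·M_1 + 1·M_2 = 6(Δ_1 - Δ_0) = -42
  1·M_1 + 4·M_2 + 1·M_3 = 6(Δ_2 - Δ_1) = -66
Clamped end conditions give two more equations: 2h_0·M_0 + h_0·M_1 = 6(Δ_0 - s'(-1)) = 54 and h_2·M_2 + 2h_2·M_3 = 6(s'(2) - Δ_2) = 54.
Solving the tridiagonal system: M_0 = 168/5, M_1 = -66/5, M_2 = -114/5, M_3 = 192/5.
On [-1, 0], s(t) = -3 + 0·(t + 1) + 84/5·(t + 1)² - 39/5·(t + 1)³.
With (t + 1) = 3/4: s(-1/4) = 1011/320.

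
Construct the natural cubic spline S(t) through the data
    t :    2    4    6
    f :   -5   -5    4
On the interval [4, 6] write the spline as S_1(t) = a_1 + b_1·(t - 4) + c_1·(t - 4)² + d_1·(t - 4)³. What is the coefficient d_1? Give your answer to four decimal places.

Put m_i = S'' at the i-th knot. Here h = (2, 2) and Δ = (0, 9/2), so the interior equations h_(i-1)·m_(i-1) + 2(h_(i-1)+h_i)·m_i + h_i·m_(i+1) = 6(Δ_i − Δ_(i-1)) read
  2·m_0 + 8·m_1 + 2·m_2 = 6(Δ_1 - Δ_0) = 27
Natural end conditions: m_0 = m_2 = 0.
Hence m_0 = 0, m_1 = 27/8, m_2 = 0.
On [4, 6], with S_1(t) = a_1 + b_1·(t - 4) + c_1·(t - 4)² + d_1·(t - 4)³: c_1 = m_1/2 = 27/16, d_1 = (m_2 - m_1)/(6h_1) = -9/32, b_1 = Δ_1 - h_1(2m_1 + m_2)/6 = 9/4.

-0.2813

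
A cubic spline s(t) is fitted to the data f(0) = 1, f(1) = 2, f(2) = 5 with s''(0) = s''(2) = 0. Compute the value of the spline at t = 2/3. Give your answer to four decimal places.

1.4815

Write M_i for s''(x_i). With h_i = 1, 1 and divided differences Δ_i = 1, 3, the continuity of s' gives the tridiagonal system
  1·M_0 + 4·M_1 + 1·M_2 = 6(Δ_1 - Δ_0) = 12
Natural end conditions: M_0 = M_2 = 0.
Forward elimination and back-substitution give M_0 = 0, M_1 = 3, M_2 = 0.
On [0, 1], s(t) = 1 + 1/2·t + 0·t² + 1/2·t³.
With t = 2/3: s(2/3) = 40/27.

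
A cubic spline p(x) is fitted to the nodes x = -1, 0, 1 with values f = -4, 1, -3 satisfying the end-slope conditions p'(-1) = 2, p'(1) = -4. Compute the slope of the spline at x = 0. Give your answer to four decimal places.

1.2500

Let σ_i = p''(x_i). Step sizes h_i = 1, 1; slopes of the chords Δ_i = (y_(i+1) - y_i)/h_i = 5, -4.
  1·σ_0 + 4·σ_1 + 1·σ_2 = 6(Δ_1 - Δ_0) = -54
Clamped end conditions give two more equations: 2h_0·σ_0 + h_0·σ_1 = 6(Δ_0 - p'(-1)) = 18 and h_1·σ_1 + 2h_1·σ_2 = 6(p'(1) - Δ_1) = 0.
Solving the tridiagonal system: σ_0 = 39/2, σ_1 = -21, σ_2 = 21/2.
On [0, 1], p'(x) = b_1 + 2c_1·x + 3d_1·x² with b_1 = Δ_1 - h_1(2σ_1 + σ_2)/6 = 5/4, c_1 = σ_1/2 = -21/2, d_1 = (σ_2 - σ_1)/(6h_1) = 21/4. So p'(0) = 5/4.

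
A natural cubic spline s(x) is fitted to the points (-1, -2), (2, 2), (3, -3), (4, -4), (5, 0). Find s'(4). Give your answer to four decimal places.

1.9885

With m_i denoting the second derivative at x_i, h_i = 3, 1, 1, 1, and Δ_i = (y_(i+1) − y_i)/h_i = 4/3, -5, -1, 4:
  3·m_0 + 8·m_1 + 1·m_2 = 6(Δ_1 - Δ_0) = -38
  1·m_1 + 4·m_2 + 1·m_3 = 6(Δ_2 - Δ_1) = 24
  1·m_2 + 4·m_3 + 1·m_4 = 6(Δ_3 - Δ_2) = 30
Natural end conditions: m_0 = m_4 = 0.
Solving: m_0 = 0, m_1 = -159/29, m_2 = 170/29, m_3 = 175/29, m_4 = 0.
On [4, 5], s'(x) = b_3 + 2c_3·(x - 4) + 3d_3·(x - 4)² with b_3 = Δ_3 - h_3(2m_3 + m_4)/6 = 173/87, c_3 = m_3/2 = 175/58, d_3 = (m_4 - m_3)/(6h_3) = -175/174. So s'(4) = 173/87.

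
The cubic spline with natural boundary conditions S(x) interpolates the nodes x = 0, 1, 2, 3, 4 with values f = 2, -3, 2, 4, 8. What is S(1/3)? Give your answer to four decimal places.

With M_i denoting the second derivative at x_i, h_i = 1, 1, 1, 1, and Δ_i = (y_(i+1) − y_i)/h_i = -5, 5, 2, 4:
  1·M_0 + 4·M_1 + 1·M_2 = 6(Δ_1 - Δ_0) = 60
  1·M_1 + 4·M_2 + 1·M_3 = 6(Δ_2 - Δ_1) = -18
  1·M_2 + 4·M_3 + 1·M_4 = 6(Δ_3 - Δ_2) = 12
Natural end conditions: M_0 = M_4 = 0.
Forward elimination and back-substitution give M_0 = 0, M_1 = 123/7, M_2 = -72/7, M_3 = 39/7, M_4 = 0.
On [0, 1], S(x) = 2 - 111/14·x + 0·x² + 41/14·x³.
With x = 1/3: S(1/3) = -101/189.

-0.5344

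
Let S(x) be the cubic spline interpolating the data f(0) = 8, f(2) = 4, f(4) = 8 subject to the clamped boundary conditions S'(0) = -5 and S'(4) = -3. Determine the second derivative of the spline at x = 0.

Put M_i = S'' at the i-th knot. Here h = (2, 2) and Δ = (-2, 2), so the interior equations h_(i-1)·M_(i-1) + 2(h_(i-1)+h_i)·M_i + h_i·M_(i+1) = 6(Δ_i − Δ_(i-1)) read
  2·M_0 + 8·M_1 + 2·M_2 = 6(Δ_1 - Δ_0) = 24
Clamped end conditions give two more equations: 2h_0·M_0 + h_0·M_1 = 6(Δ_0 - S'(0)) = 18 and h_1·M_1 + 2h_1·M_2 = 6(S'(4) - Δ_1) = -30.
Forward elimination and back-substitution give M_0 = 2, M_1 = 5, M_2 = -10.

2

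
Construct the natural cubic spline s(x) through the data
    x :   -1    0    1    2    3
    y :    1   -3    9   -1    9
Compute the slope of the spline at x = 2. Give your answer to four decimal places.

-4.4286

Put σ_i = s'' at the i-th knot. Here h = (1, 1, 1, 1) and Δ = (-4, 12, -10, 10), so the interior equations h_(i-1)·σ_(i-1) + 2(h_(i-1)+h_i)·σ_i + h_i·σ_(i+1) = 6(Δ_i − Δ_(i-1)) read
  1·σ_0 + 4·σ_1 + 1·σ_2 = 6(Δ_1 - Δ_0) = 96
  1·σ_1 + 4·σ_2 + 1·σ_3 = 6(Δ_2 - Δ_1) = -132
  1·σ_2 + 4·σ_3 + 1·σ_4 = 6(Δ_3 - Δ_2) = 120
Natural end conditions: σ_0 = σ_4 = 0.
Solving: σ_0 = 0, σ_1 = 261/7, σ_2 = -372/7, σ_3 = 303/7, σ_4 = 0.
On [2, 3], s'(x) = b_3 + 2c_3·(x - 2) + 3d_3·(x - 2)² with b_3 = Δ_3 - h_3(2σ_3 + σ_4)/6 = -31/7, c_3 = σ_3/2 = 303/14, d_3 = (σ_4 - σ_3)/(6h_3) = -101/14. So s'(2) = -31/7.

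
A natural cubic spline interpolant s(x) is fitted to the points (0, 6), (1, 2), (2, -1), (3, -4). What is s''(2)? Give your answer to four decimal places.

-0.4000

Let m_i = s''(x_i). Step sizes h_i = 1, 1, 1; slopes of the chords Δ_i = (y_(i+1) - y_i)/h_i = -4, -3, -3.
  1·m_0 + 4·m_1 + 1·m_2 = 6(Δ_1 - Δ_0) = 6
  1·m_1 + 4·m_2 + 1·m_3 = 6(Δ_2 - Δ_1) = 0
Natural end conditions: m_0 = m_3 = 0.
Hence m_0 = 0, m_1 = 8/5, m_2 = -2/5, m_3 = 0.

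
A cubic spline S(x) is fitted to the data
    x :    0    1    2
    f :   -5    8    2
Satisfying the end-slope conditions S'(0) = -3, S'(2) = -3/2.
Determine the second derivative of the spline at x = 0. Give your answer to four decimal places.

Let σ_i = S''(x_i). Step sizes h_i = 1, 1; slopes of the chords Δ_i = (y_(i+1) - y_i)/h_i = 13, -6.
  1·σ_0 + 4·σ_1 + 1·σ_2 = 6(Δ_1 - Δ_0) = -114
Clamped end conditions give two more equations: 2h_0·σ_0 + h_0·σ_1 = 6(Δ_0 - S'(0)) = 96 and h_1·σ_1 + 2h_1·σ_2 = 6(S'(2) - Δ_1) = 27.
Forward elimination and back-substitution give σ_0 = 309/4, σ_1 = -117/2, σ_2 = 171/4.

77.2500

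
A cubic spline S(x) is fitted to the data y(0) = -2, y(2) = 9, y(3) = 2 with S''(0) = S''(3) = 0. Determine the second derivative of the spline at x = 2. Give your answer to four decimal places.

-12.5000

Write m_i for S''(x_i). With h_i = 2, 1 and divided differences Δ_i = 11/2, -7, the continuity of S' gives the tridiagonal system
  2·m_0 + 6·m_1 + 1·m_2 = 6(Δ_1 - Δ_0) = -75
Natural end conditions: m_0 = m_2 = 0.
Forward elimination and back-substitution give m_0 = 0, m_1 = -25/2, m_2 = 0.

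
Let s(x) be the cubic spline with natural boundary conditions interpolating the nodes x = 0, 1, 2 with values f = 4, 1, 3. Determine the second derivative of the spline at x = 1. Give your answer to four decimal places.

7.5000

Write m_i for s''(x_i). With h_i = 1, 1 and divided differences Δ_i = -3, 2, the continuity of s' gives the tridiagonal system
  1·m_0 + 4·m_1 + 1·m_2 = 6(Δ_1 - Δ_0) = 30
Natural end conditions: m_0 = m_2 = 0.
Forward elimination and back-substitution give m_0 = 0, m_1 = 15/2, m_2 = 0.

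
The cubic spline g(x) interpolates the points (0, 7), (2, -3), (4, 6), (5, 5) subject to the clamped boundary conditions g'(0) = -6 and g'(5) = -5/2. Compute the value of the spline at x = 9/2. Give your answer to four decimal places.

Write M_i for g''(x_i). With h_i = 2, 2, 1 and divided differences Δ_i = -5, 9/2, -1, the continuity of g' gives the tridiagonal system
  2·M_0 + 8·M_1 + 2·M_2 = 6(Δ_1 - Δ_0) = 57
  2·M_1 + 6·M_2 + 1·M_3 = 6(Δ_2 - Δ_1) = -33
Clamped end conditions give two more equations: 2h_0·M_0 + h_0·M_1 = 6(Δ_0 - g'(0)) = 6 and h_2·M_2 + 2h_2·M_3 = 6(g'(5) - Δ_2) = -9.
Solving the tridiagonal system: M_0 = -167/46, M_1 = 236/23, M_2 = -205/23, M_3 = -1/23.
On [4, 5], g(x) = 6 + 91/46·(x - 4) - 205/46·(x - 4)² + 34/23·(x - 4)³.
With (x - 4) = 1/2: g(9/2) = 1115/184.

6.0598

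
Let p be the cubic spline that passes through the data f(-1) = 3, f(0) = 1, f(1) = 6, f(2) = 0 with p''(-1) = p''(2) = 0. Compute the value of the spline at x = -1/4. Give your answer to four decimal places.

Put m_i = p'' at the i-th knot. Here h = (1, 1, 1) and Δ = (-2, 5, -6), so the interior equations h_(i-1)·m_(i-1) + 2(h_(i-1)+h_i)·m_i + h_i·m_(i+1) = 6(Δ_i − Δ_(i-1)) read
  1·m_0 + 4·m_1 + 1·m_2 = 6(Δ_1 - Δ_0) = 42
  1·m_1 + 4·m_2 + 1·m_3 = 6(Δ_2 - Δ_1) = -66
Natural end conditions: m_0 = m_3 = 0.
Solving: m_0 = 0, m_1 = 78/5, m_2 = -102/5, m_3 = 0.
On [-1, 0], p(x) = 3 - 23/5·(x + 1) + 0·(x + 1)² + 13/5·(x + 1)³.
With (x + 1) = 3/4: p(-1/4) = 207/320.

0.6469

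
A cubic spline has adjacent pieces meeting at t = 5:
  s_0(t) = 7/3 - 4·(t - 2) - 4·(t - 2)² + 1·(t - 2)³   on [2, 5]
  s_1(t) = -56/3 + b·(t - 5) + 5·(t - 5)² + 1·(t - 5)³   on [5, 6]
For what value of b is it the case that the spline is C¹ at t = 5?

s_0'(t) = -4 - 8·(t - 2) + 3·(t - 2)², so s_0'(5) = -1. On the right, s_1'(5) = b, so b = -1.

-1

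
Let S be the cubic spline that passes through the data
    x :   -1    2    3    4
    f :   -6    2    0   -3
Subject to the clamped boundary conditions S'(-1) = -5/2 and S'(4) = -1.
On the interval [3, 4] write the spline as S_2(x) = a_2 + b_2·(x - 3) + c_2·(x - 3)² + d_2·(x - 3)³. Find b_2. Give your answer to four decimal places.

-3.6034

Put m_i = S'' at the i-th knot. Here h = (3, 1, 1) and Δ = (8/3, -2, -3), so the interior equations h_(i-1)·m_(i-1) + 2(h_(i-1)+h_i)·m_i + h_i·m_(i+1) = 6(Δ_i − Δ_(i-1)) read
  3·m_0 + 8·m_1 + 1·m_2 = 6(Δ_1 - Δ_0) = -28
  1·m_1 + 4·m_2 + 1·m_3 = 6(Δ_2 - Δ_1) = -6
Clamped end conditions give two more equations: 2h_0·m_0 + h_0·m_1 = 6(Δ_0 - S'(-1)) = 31 and h_2·m_2 + 2h_2·m_3 = 6(S'(4) - Δ_2) = 12.
Forward elimination and back-substitution give m_0 = 730/87, m_1 = -187/29, m_2 = -46/29, m_3 = 197/29.
On [3, 4], with S_2(x) = a_2 + b_2·(x - 3) + c_2·(x - 3)² + d_2·(x - 3)³: c_2 = m_2/2 = -23/29, d_2 = (m_3 - m_2)/(6h_2) = 81/58, b_2 = Δ_2 - h_2(2m_2 + m_3)/6 = -209/58.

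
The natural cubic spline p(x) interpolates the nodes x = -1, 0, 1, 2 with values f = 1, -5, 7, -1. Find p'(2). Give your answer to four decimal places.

-14.5333

With σ_i denoting the second derivative at x_i, h_i = 1, 1, 1, and Δ_i = (y_(i+1) − y_i)/h_i = -6, 12, -8:
  1·σ_0 + 4·σ_1 + 1·σ_2 = 6(Δ_1 - Δ_0) = 108
  1·σ_1 + 4·σ_2 + 1·σ_3 = 6(Δ_2 - Δ_1) = -120
Natural end conditions: σ_0 = σ_3 = 0.
Forward elimination and back-substitution give σ_0 = 0, σ_1 = 184/5, σ_2 = -196/5, σ_3 = 0.
On [1, 2], p'(x) = b_2 + 2c_2·(x - 1) + 3d_2·(x - 1)² with b_2 = Δ_2 - h_2(2σ_2 + σ_3)/6 = 76/15, c_2 = σ_2/2 = -98/5, d_2 = (σ_3 - σ_2)/(6h_2) = 98/15. So p'(2) = -218/15.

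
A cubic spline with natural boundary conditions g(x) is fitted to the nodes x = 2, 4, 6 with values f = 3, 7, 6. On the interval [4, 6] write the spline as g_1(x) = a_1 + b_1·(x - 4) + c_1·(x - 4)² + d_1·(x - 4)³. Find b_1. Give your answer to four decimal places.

With M_i denoting the second derivative at x_i, h_i = 2, 2, and Δ_i = (y_(i+1) − y_i)/h_i = 2, -1/2:
  2·M_0 + 8·M_1 + 2·M_2 = 6(Δ_1 - Δ_0) = -15
Natural end conditions: M_0 = M_2 = 0.
Solving the tridiagonal system: M_0 = 0, M_1 = -15/8, M_2 = 0.
On [4, 6], with g_1(x) = a_1 + b_1·(x - 4) + c_1·(x - 4)² + d_1·(x - 4)³: c_1 = M_1/2 = -15/16, d_1 = (M_2 - M_1)/(6h_1) = 5/32, b_1 = Δ_1 - h_1(2M_1 + M_2)/6 = 3/4.

0.7500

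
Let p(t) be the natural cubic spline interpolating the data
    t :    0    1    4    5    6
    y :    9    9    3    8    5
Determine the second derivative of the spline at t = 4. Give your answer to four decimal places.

8.8302

Write M_i for p''(x_i). With h_i = 1, 3, 1, 1 and divided differences Δ_i = 0, -2, 5, -3, the continuity of p' gives the tridiagonal system
  1·M_0 + 8·M_1 + 3·M_2 = 6(Δ_1 - Δ_0) = -12
  3·M_1 + 8·M_2 + 1·M_3 = 6(Δ_2 - Δ_1) = 42
  1·M_2 + 4·M_3 + 1·M_4 = 6(Δ_3 - Δ_2) = -48
Natural end conditions: M_0 = M_4 = 0.
Forward elimination and back-substitution give M_0 = 0, M_1 = -255/53, M_2 = 468/53, M_3 = -753/53, M_4 = 0.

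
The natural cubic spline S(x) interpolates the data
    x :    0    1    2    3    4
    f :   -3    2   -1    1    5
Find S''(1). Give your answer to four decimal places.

Write m_i for S''(x_i). With h_i = 1, 1, 1, 1 and divided differences Δ_i = 5, -3, 2, 4, the continuity of S' gives the tridiagonal system
  1·m_0 + 4·m_1 + 1·m_2 = 6(Δ_1 - Δ_0) = -48
  1·m_1 + 4·m_2 + 1·m_3 = 6(Δ_2 - Δ_1) = 30
  1·m_2 + 4·m_3 + 1·m_4 = 6(Δ_3 - Δ_2) = 12
Natural end conditions: m_0 = m_4 = 0.
Solving: m_0 = 0, m_1 = -207/14, m_2 = 78/7, m_3 = 3/14, m_4 = 0.

-14.7857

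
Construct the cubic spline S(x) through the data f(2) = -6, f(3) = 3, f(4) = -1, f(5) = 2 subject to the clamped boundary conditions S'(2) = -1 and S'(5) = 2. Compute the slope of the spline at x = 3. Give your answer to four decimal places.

4.6000

Write M_i for S''(x_i). With h_i = 1, 1, 1 and divided differences Δ_i = 9, -4, 3, the continuity of S' gives the tridiagonal system
  1·M_0 + 4·M_1 + 1·M_2 = 6(Δ_1 - Δ_0) = -78
  1·M_1 + 4·M_2 + 1·M_3 = 6(Δ_2 - Δ_1) = 42
Clamped end conditions give two more equations: 2h_0·M_0 + h_0·M_1 = 6(Δ_0 - S'(2)) = 60 and h_2·M_2 + 2h_2·M_3 = 6(S'(5) - Δ_2) = -6.
Solving: M_0 = 244/5, M_1 = -188/5, M_2 = 118/5, M_3 = -74/5.
On [3, 4], S'(x) = b_1 + 2c_1·(x - 3) + 3d_1·(x - 3)² with b_1 = Δ_1 - h_1(2M_1 + M_2)/6 = 23/5, c_1 = M_1/2 = -94/5, d_1 = (M_2 - M_1)/(6h_1) = 51/5. So S'(3) = 23/5.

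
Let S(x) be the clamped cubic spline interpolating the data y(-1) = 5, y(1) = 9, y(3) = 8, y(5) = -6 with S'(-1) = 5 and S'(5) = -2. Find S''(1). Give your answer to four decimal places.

Put m_i = S'' at the i-th knot. Here h = (2, 2, 2) and Δ = (2, -1/2, -7), so the interior equations h_(i-1)·m_(i-1) + 2(h_(i-1)+h_i)·m_i + h_i·m_(i+1) = 6(Δ_i − Δ_(i-1)) read
  2·m_0 + 8·m_1 + 2·m_2 = 6(Δ_1 - Δ_0) = -15
  2·m_1 + 8·m_2 + 2·m_3 = 6(Δ_2 - Δ_1) = -39
Clamped end conditions give two more equations: 2h_0·m_0 + h_0·m_1 = 6(Δ_0 - S'(-1)) = -18 and h_2·m_2 + 2h_2·m_3 = 6(S'(5) - Δ_2) = 30.
Solving the tridiagonal system: m_0 = -157/30, m_1 = 22/15, m_2 = -122/15, m_3 = 347/30.

1.4667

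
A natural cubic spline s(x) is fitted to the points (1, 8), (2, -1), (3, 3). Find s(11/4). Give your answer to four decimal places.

Put m_i = s'' at the i-th knot. Here h = (1, 1) and Δ = (-9, 4), so the interior equations h_(i-1)·m_(i-1) + 2(h_(i-1)+h_i)·m_i + h_i·m_(i+1) = 6(Δ_i − Δ_(i-1)) read
  1·m_0 + 4·m_1 + 1·m_2 = 6(Δ_1 - Δ_0) = 78
Natural end conditions: m_0 = m_2 = 0.
Solving: m_0 = 0, m_1 = 39/2, m_2 = 0.
On [2, 3], s(x) = -1 - 5/2·(x - 2) + 39/4·(x - 2)² - 13/4·(x - 2)³.
With (x - 2) = 3/4: s(11/4) = 317/256.

1.2383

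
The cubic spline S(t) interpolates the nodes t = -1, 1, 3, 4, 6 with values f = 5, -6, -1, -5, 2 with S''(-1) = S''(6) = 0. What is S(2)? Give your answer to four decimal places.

-2.9434

With M_i denoting the second derivative at x_i, h_i = 2, 2, 1, 2, and Δ_i = (y_(i+1) − y_i)/h_i = -11/2, 5/2, -4, 7/2:
  2·M_0 + 8·M_1 + 2·M_2 = 6(Δ_1 - Δ_0) = 48
  2·M_1 + 6·M_2 + 1·M_3 = 6(Δ_2 - Δ_1) = -39
  1·M_2 + 6·M_3 + 2·M_4 = 6(Δ_3 - Δ_2) = 45
Natural end conditions: M_0 = M_4 = 0.
Solving: M_0 = 0, M_1 = 1119/128, M_2 = -351/32, M_3 = 597/64, M_4 = 0.
On [1, 3], S(t) = -6 + 21/64·(t - 1) + 1119/256·(t - 1)² - 841/512·(t - 1)³.
With (t - 1) = 1: S(2) = -1507/512.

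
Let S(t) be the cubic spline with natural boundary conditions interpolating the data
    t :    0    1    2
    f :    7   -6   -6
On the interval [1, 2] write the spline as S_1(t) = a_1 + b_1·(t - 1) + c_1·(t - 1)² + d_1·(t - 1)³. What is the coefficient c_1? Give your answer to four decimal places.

9.7500

With M_i denoting the second derivative at x_i, h_i = 1, 1, and Δ_i = (y_(i+1) − y_i)/h_i = -13, 0:
  1·M_0 + 4·M_1 + 1·M_2 = 6(Δ_1 - Δ_0) = 78
Natural end conditions: M_0 = M_2 = 0.
Forward elimination and back-substitution give M_0 = 0, M_1 = 39/2, M_2 = 0.
On [1, 2], with S_1(t) = a_1 + b_1·(t - 1) + c_1·(t - 1)² + d_1·(t - 1)³: c_1 = M_1/2 = 39/4, d_1 = (M_2 - M_1)/(6h_1) = -13/4, b_1 = Δ_1 - h_1(2M_1 + M_2)/6 = -13/2.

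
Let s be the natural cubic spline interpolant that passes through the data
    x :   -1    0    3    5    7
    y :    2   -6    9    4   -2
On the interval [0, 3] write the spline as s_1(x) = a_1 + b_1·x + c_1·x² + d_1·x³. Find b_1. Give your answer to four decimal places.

-3.6530

Write M_i for s''(x_i). With h_i = 1, 3, 2, 2 and divided differences Δ_i = -8, 5, -5/2, -3, the continuity of s' gives the tridiagonal system
  1·M_0 + 8·M_1 + 3·M_2 = 6(Δ_1 - Δ_0) = 78
  3·M_1 + 10·M_2 + 2·M_3 = 6(Δ_2 - Δ_1) = -45
  2·M_2 + 8·M_3 + 2·M_4 = 6(Δ_3 - Δ_2) = -3
Natural end conditions: M_0 = M_4 = 0.
Forward elimination and back-substitution give M_0 = 0, M_1 = 3495/268, M_2 = -588/67, M_3 = 975/536, M_4 = 0.
On [0, 3], with s_1(x) = a_1 + b_1·x + c_1·x² + d_1·x³: c_1 = M_1/2 = 3495/536, d_1 = (M_2 - M_1)/(6h_1) = -1949/1608, b_1 = Δ_1 - h_1(2M_1 + M_2)/6 = -979/268.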